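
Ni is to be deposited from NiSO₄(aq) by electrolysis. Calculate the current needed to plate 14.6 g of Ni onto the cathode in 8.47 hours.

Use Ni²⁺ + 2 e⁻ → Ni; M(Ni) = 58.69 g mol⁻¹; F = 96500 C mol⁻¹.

1.57 A

n(Ni) = 14.6 / 58.69 = 0.2488 mol.
n(e⁻) = 2 × 0.2488 = 0.4975 mol.
Q = n(e⁻)·F = 0.4975 × 96500 = 48010 C.
I = Q/t = 48010 / 30492 s = 1.57 A.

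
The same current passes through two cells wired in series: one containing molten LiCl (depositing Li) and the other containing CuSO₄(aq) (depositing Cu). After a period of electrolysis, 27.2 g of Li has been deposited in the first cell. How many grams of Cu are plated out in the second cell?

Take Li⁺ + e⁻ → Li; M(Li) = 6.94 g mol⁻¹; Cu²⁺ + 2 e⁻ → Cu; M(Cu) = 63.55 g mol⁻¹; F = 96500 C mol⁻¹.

n(Li) = 27.2 / 6.94 = 3.919 mol.
Since Li⁺ + e⁻ → Li, n(e⁻) passed = 1 × 3.919 = 3.919 mol.
Cells in series carry the same charge, so the same 3.919 mol of electrons passes through cell 2.
Cu²⁺ + 2 e⁻ → Cu, so n(Cu) = 3.919 / 2 = 1.960 mol.
m(Cu) = 1.960 × 63.55 = 125 g.

125 g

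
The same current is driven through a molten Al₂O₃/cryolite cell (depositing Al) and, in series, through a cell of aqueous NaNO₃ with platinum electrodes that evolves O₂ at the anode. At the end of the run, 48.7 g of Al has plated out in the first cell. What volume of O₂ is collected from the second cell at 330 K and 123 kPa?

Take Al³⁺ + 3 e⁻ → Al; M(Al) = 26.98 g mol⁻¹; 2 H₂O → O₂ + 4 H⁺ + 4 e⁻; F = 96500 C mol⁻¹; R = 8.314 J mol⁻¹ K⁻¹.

30.2 L

n(Al) = 48.7 / 26.98 = 1.805 mol, so n(e⁻) = 3 × 1.805 = 5.415 mol.
The cells are in series, so the same 5.415 mol of electrons passes through the second cell.
2 H₂O → O₂ + 4 H⁺ + 4 e⁻ — 4 mol e⁻ per mol O₂, so n(O₂) = 5.415/4 = 1.354 mol.
V = nRT/P = (1.354 × 8.314 × 330) / (123 × 10³) = 0.0302 m³ = 30.2 L.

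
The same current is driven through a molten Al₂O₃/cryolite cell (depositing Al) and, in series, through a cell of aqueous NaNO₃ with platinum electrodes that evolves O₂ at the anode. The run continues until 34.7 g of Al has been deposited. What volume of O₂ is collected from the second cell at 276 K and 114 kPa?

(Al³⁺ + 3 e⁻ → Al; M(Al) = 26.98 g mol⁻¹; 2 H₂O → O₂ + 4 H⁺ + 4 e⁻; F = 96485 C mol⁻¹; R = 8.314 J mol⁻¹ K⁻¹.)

19.4 L

n(Al) = 34.7 / 26.98 = 1.286 mol, so n(e⁻) = 3 × 1.286 = 3.858 mol.
The cells are in series, so the same 3.858 mol of electrons passes through the second cell.
2 H₂O → O₂ + 4 H⁺ + 4 e⁻ — 4 mol e⁻ per mol O₂, so n(O₂) = 3.858/4 = 0.9646 mol.
V = nRT/P = (0.9646 × 8.314 × 276) / (114 × 10³) = 0.0194 m³ = 19.4 L.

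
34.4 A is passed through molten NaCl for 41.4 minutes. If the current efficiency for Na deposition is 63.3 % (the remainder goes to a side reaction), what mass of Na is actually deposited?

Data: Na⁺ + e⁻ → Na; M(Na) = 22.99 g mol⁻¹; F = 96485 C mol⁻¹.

Q = I·t = 34.40 × 2484.0 = 85450 C.
n(e⁻) = 85450/96485 = 0.8856 mol; theoretically n(Na) = 0.8856/1 = 0.8856 mol, m_theo = 20.36 g.
At 63.3 % efficiency, m_actual = 0.633 × 20.36 = 12.9 g.

12.9 g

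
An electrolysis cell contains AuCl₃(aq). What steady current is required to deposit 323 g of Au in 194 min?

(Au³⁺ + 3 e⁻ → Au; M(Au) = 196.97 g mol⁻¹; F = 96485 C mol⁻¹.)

n(Au) = 323 / 196.97 = 1.640 mol.
n(e⁻) = 3 × 1.640 = 4.920 mol.
Q = n(e⁻)·F = 4.920 × 96485 = 474700 C.
I = Q/t = 474700 / 11640 s = 40.8 A.

40.8 A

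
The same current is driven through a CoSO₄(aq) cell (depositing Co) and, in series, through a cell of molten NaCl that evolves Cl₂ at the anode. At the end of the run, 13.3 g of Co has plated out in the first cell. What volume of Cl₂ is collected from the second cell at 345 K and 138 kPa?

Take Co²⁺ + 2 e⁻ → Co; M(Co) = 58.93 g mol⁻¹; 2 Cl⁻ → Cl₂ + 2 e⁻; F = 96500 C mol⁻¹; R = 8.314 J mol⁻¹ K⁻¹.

n(Co) = 13.3 / 58.93 = 0.2257 mol, so n(e⁻) = 2 × 0.2257 = 0.4514 mol.
The cells are in series, so the same 0.4514 mol of electrons passes through the second cell.
2 Cl⁻ → Cl₂ + 2 e⁻ — 2 mol e⁻ per mol Cl₂, so n(Cl₂) = 0.4514/2 = 0.2257 mol.
V = nRT/P = (0.2257 × 8.314 × 345) / (138 × 10³) = 0.00469 m³ = 4.69 L.

4.69 L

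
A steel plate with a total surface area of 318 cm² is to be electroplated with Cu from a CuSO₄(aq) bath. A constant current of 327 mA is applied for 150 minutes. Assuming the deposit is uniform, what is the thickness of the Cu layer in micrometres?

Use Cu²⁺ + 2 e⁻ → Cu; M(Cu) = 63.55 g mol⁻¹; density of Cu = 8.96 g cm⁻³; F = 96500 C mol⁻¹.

3.40 μm

Q = I·t = 0.3270 × 9000.0 = 2943 C; n(e⁻) = 0.03050 mol.
n(Cu) = n(e⁻)/2 = 0.01525 mol, so m = 0.01525 × 63.55 = 0.9691 g.
Volume = m/ρ = 0.9691 / 8.96 = 0.1082 cm³.
Thickness = V/A = 0.1082 / 318 = 3.40 × 10⁻⁴ cm = 3.40 μm.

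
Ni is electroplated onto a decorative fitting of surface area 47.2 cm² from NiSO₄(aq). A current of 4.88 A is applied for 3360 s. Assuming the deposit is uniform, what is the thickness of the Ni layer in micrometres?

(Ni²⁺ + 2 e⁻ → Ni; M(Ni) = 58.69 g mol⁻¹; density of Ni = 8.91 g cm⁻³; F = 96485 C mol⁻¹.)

119 μm

Q = I·t = 4.880 × 3360.0 = 16400 C; n(e⁻) = 0.1699 mol.
n(Ni) = n(e⁻)/2 = 0.08497 mol, so m = 0.08497 × 58.69 = 4.987 g.
Volume = m/ρ = 4.987 / 8.91 = 0.5597 cm³.
Thickness = V/A = 0.5597 / 47.2 = 0.0119 cm = 119 μm.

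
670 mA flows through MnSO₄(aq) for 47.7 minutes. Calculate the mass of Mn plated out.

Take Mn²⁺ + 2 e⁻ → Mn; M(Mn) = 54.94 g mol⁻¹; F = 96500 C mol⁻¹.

0.546 g

Q = I·t = 0.6700 A × 2862.0 s = 1918 C.
n(e⁻) = Q/F = 1918 / 96500 = 0.01987 mol.
Mn²⁺ + 2 e⁻ → Mn, so n(Mn) = n(e⁻)/2 = 0.009935 mol.
m = n·M = 0.009935 × 54.94 = 0.546 g.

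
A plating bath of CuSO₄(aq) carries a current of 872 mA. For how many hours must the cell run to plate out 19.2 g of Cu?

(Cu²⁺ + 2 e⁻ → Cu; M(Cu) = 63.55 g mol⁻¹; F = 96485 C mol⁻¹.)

18.6 h

n(Cu) = m/M = 19.2 / 63.55 = 0.3021 mol.
Each Cu atom requires 2 electrons, so n(e⁻) = 2 × 0.3021 = 0.6042 mol.
Q = n(e⁻)·F = 0.6042 × 96485 = 58300 C.
t = Q/I = 58300 / 0.8720 A = 66860 s = 18.6 h.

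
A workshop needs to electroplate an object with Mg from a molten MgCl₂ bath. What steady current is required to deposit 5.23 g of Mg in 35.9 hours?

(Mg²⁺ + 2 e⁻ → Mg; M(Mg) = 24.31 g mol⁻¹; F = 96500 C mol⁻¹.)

n(Mg) = 5.23 / 24.31 = 0.2151 mol.
n(e⁻) = 2 × 0.2151 = 0.4303 mol.
Q = n(e⁻)·F = 0.4303 × 96500 = 41520 C.
I = Q/t = 41520 / 129240 s = 0.321 A.

0.321 A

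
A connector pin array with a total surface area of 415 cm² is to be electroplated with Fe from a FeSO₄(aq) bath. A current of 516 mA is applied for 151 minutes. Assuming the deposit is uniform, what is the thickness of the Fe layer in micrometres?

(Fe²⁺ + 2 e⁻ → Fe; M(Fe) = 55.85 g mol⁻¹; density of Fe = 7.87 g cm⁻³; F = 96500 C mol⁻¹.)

4.14 μm

Q = I·t = 0.5160 × 9060.0 = 4675 C; n(e⁻) = 0.04845 mol.
n(Fe) = n(e⁻)/2 = 0.02422 mol, so m = 0.02422 × 55.85 = 1.353 g.
Volume = m/ρ = 1.353 / 7.87 = 0.1719 cm³.
Thickness = V/A = 0.1719 / 415 = 4.14 × 10⁻⁴ cm = 4.14 μm.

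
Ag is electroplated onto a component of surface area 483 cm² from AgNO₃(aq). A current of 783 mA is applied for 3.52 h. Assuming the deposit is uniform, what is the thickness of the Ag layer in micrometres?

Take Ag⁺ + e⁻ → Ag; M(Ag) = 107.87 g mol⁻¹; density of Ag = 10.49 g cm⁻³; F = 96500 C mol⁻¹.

Q = I·t = 0.7830 × 12672 = 9922 C; n(e⁻) = 0.1028 mol.
n(Ag) = n(e⁻)/1 = 0.1028 mol, so m = 0.1028 × 107.87 = 11.09 g.
Volume = m/ρ = 11.09 / 10.49 = 1.057 cm³.
Thickness = V/A = 1.057 / 483 = 0.00219 cm = 21.9 μm.

21.9 μm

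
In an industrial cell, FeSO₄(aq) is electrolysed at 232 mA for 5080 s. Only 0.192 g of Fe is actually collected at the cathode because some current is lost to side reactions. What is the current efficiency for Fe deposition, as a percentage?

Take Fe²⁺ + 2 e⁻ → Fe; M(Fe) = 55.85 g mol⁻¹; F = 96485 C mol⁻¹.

56.3 %

Q = I·t = 0.2320 × 5080.0 = 1179 C; n(e⁻) = 1179/96485 = 0.01221 mol.
Theoretical n(Fe) = n(e⁻)/2 = 0.006107 mol, i.e. m_theo = 0.006107 × 55.85 = 0.3411 g.
Efficiency = m_actual / m_theo = 0.192 / 0.3411 = 56.3 %.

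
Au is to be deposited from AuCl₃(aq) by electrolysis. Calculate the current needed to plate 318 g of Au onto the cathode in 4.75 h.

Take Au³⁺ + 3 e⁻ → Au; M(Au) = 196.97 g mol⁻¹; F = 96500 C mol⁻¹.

27.3 A

n(Au) = 318 / 196.97 = 1.614 mol.
n(e⁻) = 3 × 1.614 = 4.843 mol.
Q = n(e⁻)·F = 4.843 × 96500 = 467400 C.
I = Q/t = 467400 / 17100 s = 27.3 A.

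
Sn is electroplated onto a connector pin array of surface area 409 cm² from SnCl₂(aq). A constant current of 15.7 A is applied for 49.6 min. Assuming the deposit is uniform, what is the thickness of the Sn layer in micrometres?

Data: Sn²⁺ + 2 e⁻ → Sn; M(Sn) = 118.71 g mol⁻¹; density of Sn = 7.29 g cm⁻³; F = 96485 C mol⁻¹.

96.4 μm

Q = I·t = 15.70 × 2976.0 = 46720 C; n(e⁻) = 0.4843 mol.
n(Sn) = n(e⁻)/2 = 0.2421 mol, so m = 0.2421 × 118.71 = 28.74 g.
Volume = m/ρ = 28.74 / 7.29 = 3.943 cm³.
Thickness = V/A = 3.943 / 409 = 0.00964 cm = 96.4 μm.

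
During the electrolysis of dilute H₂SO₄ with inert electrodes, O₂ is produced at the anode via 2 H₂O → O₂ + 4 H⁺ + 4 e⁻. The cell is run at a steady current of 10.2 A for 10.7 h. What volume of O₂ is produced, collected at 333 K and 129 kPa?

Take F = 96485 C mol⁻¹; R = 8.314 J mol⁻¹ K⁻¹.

21.8 L

Q = I·t = 10.20 A × 38520 s = 392900 C.
n(e⁻) = Q/F = 392900 / 96485 = 4.072 mol.
4 electrons are transferred per O₂ molecule, so n(O₂) = 4.072 / 4 = 1.018 mol.
V = nRT/P = (1.018 × 8.314 × 333) / (129 × 10³ Pa) = 0.0218 m³ = 21.8 L.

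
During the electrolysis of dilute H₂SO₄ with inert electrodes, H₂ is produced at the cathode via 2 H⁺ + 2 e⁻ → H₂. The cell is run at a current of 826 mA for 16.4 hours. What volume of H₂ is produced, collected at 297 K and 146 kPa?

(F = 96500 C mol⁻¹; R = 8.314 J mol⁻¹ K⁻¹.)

4.27 L

Q = I·t = 0.8260 A × 59040 s = 48770 C.
n(e⁻) = Q/F = 48770 / 96500 = 0.5054 mol.
2 electrons are transferred per H₂ molecule, so n(H₂) = 0.5054 / 2 = 0.2527 mol.
V = nRT/P = (0.2527 × 8.314 × 297) / (146 × 10³ Pa) = 0.00427 m³ = 4.27 L.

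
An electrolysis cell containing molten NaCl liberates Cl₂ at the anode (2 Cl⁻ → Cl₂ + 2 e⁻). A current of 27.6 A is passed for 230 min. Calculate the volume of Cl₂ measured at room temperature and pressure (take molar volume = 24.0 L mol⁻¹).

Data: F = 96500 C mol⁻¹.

Q = I·t = 27.60 A × 13800 s = 380900 C.
n(e⁻) = Q/F = 380900 / 96500 = 3.947 mol.
2 electrons are transferred per Cl₂ molecule, so n(Cl₂) = 3.947 / 2 = 1.973 mol.
V = n × V_m = 1.973 × 24.0 = 47.4 L.

47.4 L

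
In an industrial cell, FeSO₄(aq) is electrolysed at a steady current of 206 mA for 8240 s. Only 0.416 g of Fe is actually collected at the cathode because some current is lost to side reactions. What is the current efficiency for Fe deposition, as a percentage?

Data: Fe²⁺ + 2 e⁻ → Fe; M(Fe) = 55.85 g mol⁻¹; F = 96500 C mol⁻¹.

84.7 %

Q = I·t = 0.2060 × 8240.0 = 1697 C; n(e⁻) = 1697/96500 = 0.01759 mol.
Theoretical n(Fe) = n(e⁻)/2 = 0.008795 mol, i.e. m_theo = 0.008795 × 55.85 = 0.4912 g.
Efficiency = m_actual / m_theo = 0.416 / 0.4912 = 84.7 %.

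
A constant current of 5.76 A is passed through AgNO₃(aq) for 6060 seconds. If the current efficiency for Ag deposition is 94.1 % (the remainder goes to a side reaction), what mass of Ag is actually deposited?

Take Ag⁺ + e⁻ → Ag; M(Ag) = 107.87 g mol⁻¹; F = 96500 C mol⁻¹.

Q = I·t = 5.760 × 6060.0 = 34910 C.
n(e⁻) = 34910/96500 = 0.3617 mol; theoretically n(Ag) = 0.3617/1 = 0.3617 mol, m_theo = 39.02 g.
At 94.1 % efficiency, m_actual = 0.941 × 39.02 = 36.7 g.

36.7 g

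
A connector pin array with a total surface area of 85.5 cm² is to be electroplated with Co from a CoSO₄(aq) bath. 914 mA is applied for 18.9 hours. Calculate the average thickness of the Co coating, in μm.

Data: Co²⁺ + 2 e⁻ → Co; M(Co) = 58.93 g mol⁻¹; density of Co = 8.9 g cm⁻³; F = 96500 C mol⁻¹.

Q = I·t = 0.9140 × 68040 = 62190 C; n(e⁻) = 0.6444 mol.
n(Co) = n(e⁻)/2 = 0.3222 mol, so m = 0.3222 × 58.93 = 18.99 g.
Volume = m/ρ = 18.99 / 8.9 = 2.134 cm³.
Thickness = V/A = 2.134 / 85.5 = 0.0250 cm = 250 μm.

250 μm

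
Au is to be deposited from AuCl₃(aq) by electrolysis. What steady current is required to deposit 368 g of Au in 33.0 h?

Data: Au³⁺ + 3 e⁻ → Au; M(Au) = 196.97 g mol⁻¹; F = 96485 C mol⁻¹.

n(Au) = 368 / 196.97 = 1.868 mol.
n(e⁻) = 3 × 1.868 = 5.605 mol.
Q = n(e⁻)·F = 5.605 × 96485 = 540800 C.
I = Q/t = 540800 / 118800 s = 4.55 A.

4.55 A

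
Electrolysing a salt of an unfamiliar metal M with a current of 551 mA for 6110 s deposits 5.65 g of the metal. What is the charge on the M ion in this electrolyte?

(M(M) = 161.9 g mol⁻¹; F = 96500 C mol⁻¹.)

Q = I·t = 0.5510 A × 6110.0 s = 3367 C, so n(e⁻) = 3367/96500 = 0.03489 mol.
n(M) deposited = 5.65 / 161.9 = 0.03490 mol.
Electrons per atom = n(e⁻)/n(M) = 0.03489 / 0.03490 = 1.00 ≈ 1, so the ion is M⁺.

+1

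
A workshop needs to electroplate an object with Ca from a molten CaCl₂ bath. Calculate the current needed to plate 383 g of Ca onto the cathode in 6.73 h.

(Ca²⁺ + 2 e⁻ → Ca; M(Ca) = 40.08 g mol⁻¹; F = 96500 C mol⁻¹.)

n(Ca) = 383 / 40.08 = 9.556 mol.
n(e⁻) = 2 × 9.556 = 19.11 mol.
Q = n(e⁻)·F = 19.11 × 96500 = 1844000 C.
I = Q/t = 1844000 / 24228 s = 76.1 A.

76.1 A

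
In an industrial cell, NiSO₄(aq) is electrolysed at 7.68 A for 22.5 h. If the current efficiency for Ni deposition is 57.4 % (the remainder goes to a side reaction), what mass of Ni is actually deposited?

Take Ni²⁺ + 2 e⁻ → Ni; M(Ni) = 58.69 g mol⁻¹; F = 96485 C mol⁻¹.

109 g

Q = I·t = 7.680 × 81000 = 622100 C.
n(e⁻) = 622100/96485 = 6.447 mol; theoretically n(Ni) = 6.447/2 = 3.224 mol, m_theo = 189.2 g.
At 57.4 % efficiency, m_actual = 0.574 × 189.2 = 109 g.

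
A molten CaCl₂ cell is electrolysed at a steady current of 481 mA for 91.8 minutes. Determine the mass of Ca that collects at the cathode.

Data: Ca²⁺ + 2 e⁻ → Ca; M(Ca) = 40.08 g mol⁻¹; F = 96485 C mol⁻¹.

Q = I·t = 0.4810 A × 5508.0 s = 2649 C.
n(e⁻) = Q/F = 2649 / 96485 = 0.02746 mol.
Ca²⁺ + 2 e⁻ → Ca, so n(Ca) = n(e⁻)/2 = 0.01373 mol.
m = n·M = 0.01373 × 40.08 = 0.550 g.

0.550 g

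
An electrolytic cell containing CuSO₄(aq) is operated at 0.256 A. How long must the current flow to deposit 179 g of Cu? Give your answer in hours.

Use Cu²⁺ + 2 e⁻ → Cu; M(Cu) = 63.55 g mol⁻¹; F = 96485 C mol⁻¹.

n(Cu) = m/M = 179 / 63.55 = 2.817 mol.
Each Cu atom requires 2 electrons, so n(e⁻) = 2 × 2.817 = 5.633 mol.
Q = n(e⁻)·F = 5.633 × 96485 = 543500 C.
t = Q/I = 543500 / 0.2560 A = 2123000 s = 590 h.

590 h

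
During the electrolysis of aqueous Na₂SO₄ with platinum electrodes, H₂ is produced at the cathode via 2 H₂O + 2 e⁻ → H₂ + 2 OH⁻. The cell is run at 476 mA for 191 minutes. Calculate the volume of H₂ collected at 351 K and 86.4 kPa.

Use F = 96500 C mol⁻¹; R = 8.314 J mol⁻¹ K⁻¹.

0.955 L

Q = I·t = 0.4760 A × 11460 s = 5455 C.
n(e⁻) = Q/F = 5455 / 96500 = 0.05653 mol.
2 electrons are transferred per H₂ molecule, so n(H₂) = 0.05653 / 2 = 0.02826 mol.
V = nRT/P = (0.02826 × 8.314 × 351) / (86.4 × 10³ Pa) = 9.55 × 10⁻⁴ m³ = 0.955 L.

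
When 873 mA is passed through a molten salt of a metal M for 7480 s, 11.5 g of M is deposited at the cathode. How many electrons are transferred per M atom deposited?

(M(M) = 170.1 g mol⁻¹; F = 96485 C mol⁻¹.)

Q = I·t = 0.8730 A × 7480.0 s = 6530 C, so n(e⁻) = 6530/96485 = 0.06768 mol.
n(M) deposited = 11.5 / 170.1 = 0.06761 mol.
Electrons per atom = n(e⁻)/n(M) = 0.06768 / 0.06761 = 1.00 ≈ 1, so the ion is M⁺.

1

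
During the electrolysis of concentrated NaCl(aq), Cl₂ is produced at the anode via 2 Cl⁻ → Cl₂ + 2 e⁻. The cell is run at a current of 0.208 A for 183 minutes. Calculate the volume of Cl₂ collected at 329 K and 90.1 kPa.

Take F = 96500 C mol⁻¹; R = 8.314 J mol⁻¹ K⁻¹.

Q = I·t = 0.2080 A × 10980 s = 2284 C.
n(e⁻) = Q/F = 2284 / 96500 = 0.02367 mol.
2 electrons are transferred per Cl₂ molecule, so n(Cl₂) = 0.02367 / 2 = 0.01183 mol.
V = nRT/P = (0.01183 × 8.314 × 329) / (90.1 × 10³ Pa) = 3.59 × 10⁻⁴ m³ = 0.359 L.

0.359 L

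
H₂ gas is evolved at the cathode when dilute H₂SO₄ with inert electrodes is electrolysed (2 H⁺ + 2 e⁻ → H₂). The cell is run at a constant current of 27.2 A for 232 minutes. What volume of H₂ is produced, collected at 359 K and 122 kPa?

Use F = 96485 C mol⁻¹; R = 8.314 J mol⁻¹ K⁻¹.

Q = I·t = 27.20 A × 13920 s = 378600 C.
n(e⁻) = Q/F = 378600 / 96485 = 3.924 mol.
2 electrons are transferred per H₂ molecule, so n(H₂) = 3.924 / 2 = 1.962 mol.
V = nRT/P = (1.962 × 8.314 × 359) / (122 × 10³ Pa) = 0.0480 m³ = 48.0 L.

48.0 L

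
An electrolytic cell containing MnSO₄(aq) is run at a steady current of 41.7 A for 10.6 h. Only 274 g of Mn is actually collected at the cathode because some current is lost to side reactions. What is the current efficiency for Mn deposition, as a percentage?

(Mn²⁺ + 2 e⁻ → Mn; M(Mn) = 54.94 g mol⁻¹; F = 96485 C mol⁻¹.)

60.5 %

Q = I·t = 41.70 × 38160 = 1591000 C; n(e⁻) = 1591000/96485 = 16.49 mol.
Theoretical n(Mn) = n(e⁻)/2 = 8.246 mol, i.e. m_theo = 8.246 × 54.94 = 453.0 g.
Efficiency = m_actual / m_theo = 274 / 453.0 = 60.5 %.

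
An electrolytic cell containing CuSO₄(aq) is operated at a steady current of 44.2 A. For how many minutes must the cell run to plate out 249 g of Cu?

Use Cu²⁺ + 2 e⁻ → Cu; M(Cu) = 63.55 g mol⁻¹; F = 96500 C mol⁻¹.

n(Cu) = m/M = 249 / 63.55 = 3.918 mol.
Each Cu atom requires 2 electrons, so n(e⁻) = 2 × 3.918 = 7.836 mol.
Q = n(e⁻)·F = 7.836 × 96500 = 756200 C.
t = Q/I = 756200 / 44.20 A = 17110 s = 285 min.

285 min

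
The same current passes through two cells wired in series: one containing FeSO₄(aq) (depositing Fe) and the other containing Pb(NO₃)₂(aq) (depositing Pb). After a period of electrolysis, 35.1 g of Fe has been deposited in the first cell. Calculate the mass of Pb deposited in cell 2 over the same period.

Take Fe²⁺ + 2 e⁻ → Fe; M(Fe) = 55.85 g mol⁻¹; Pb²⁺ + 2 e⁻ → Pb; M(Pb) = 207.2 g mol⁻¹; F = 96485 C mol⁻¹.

n(Fe) = 35.1 / 55.85 = 0.6285 mol.
Since Fe²⁺ + 2 e⁻ → Fe, n(e⁻) passed = 2 × 0.6285 = 1.257 mol.
Cells in series carry the same charge, so the same 1.257 mol of electrons passes through cell 2.
Pb²⁺ + 2 e⁻ → Pb, so n(Pb) = 1.257 / 2 = 0.6285 mol.
m(Pb) = 0.6285 × 207.2 = 130 g.

130 g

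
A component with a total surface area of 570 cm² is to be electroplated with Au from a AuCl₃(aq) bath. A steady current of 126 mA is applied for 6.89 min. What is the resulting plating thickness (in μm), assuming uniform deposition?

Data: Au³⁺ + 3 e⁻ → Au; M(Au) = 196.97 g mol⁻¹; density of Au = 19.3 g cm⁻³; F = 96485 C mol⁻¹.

0.0322 μm

Q = I·t = 0.1260 × 413.40 = 52.09 C; n(e⁻) = 0.0005399 mol.
n(Au) = n(e⁻)/3 = 0.0001800 mol, so m = 0.0001800 × 196.97 = 0.03545 g.
Volume = m/ρ = 0.03545 / 19.3 = 0.001837 cm³.
Thickness = V/A = 0.001837 / 570 = 3.22 × 10⁻⁶ cm = 0.0322 μm.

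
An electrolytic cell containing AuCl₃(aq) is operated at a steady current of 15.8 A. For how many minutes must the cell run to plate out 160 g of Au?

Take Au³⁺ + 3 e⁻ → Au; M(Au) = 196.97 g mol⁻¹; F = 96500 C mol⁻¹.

n(Au) = m/M = 160 / 196.97 = 0.8123 mol.
Each Au atom requires 3 electrons, so n(e⁻) = 3 × 0.8123 = 2.437 mol.
Q = n(e⁻)·F = 2.437 × 96500 = 235200 C.
t = Q/I = 235200 / 15.80 A = 14880 s = 248 min.

248 min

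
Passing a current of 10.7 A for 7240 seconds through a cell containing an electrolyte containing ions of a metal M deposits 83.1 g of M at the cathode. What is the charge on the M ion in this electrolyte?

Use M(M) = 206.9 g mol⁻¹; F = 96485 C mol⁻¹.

Q = I·t = 10.70 A × 7240.0 s = 77470 C, so n(e⁻) = 77470/96485 = 0.8029 mol.
n(M) deposited = 83.1 / 206.9 = 0.4016 mol.
Electrons per atom = n(e⁻)/n(M) = 0.8029 / 0.4016 = 2.00 ≈ 2, so the ion is M²⁺.

+2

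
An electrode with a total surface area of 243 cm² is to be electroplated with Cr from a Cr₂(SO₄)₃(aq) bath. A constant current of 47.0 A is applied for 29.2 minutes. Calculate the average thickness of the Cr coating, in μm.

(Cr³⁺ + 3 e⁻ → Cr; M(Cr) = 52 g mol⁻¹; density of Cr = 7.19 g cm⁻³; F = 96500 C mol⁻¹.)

84.7 μm

Q = I·t = 47.00 × 1752.0 = 82340 C; n(e⁻) = 0.8533 mol.
n(Cr) = n(e⁻)/3 = 0.2844 mol, so m = 0.2844 × 52 = 14.79 g.
Volume = m/ρ = 14.79 / 7.19 = 2.057 cm³.
Thickness = V/A = 2.057 / 243 = 0.00847 cm = 84.7 μm.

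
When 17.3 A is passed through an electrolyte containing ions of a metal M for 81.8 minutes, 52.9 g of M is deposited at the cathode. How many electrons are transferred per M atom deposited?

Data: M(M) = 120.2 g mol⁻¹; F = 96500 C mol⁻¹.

Q = I·t = 17.30 A × 4908.0 s = 84910 C, so n(e⁻) = 84910/96500 = 0.8799 mol.
n(M) deposited = 52.9 / 120.2 = 0.4401 mol.
Electrons per atom = n(e⁻)/n(M) = 0.8799 / 0.4401 = 2.00 ≈ 2, so the ion is M²⁺.

2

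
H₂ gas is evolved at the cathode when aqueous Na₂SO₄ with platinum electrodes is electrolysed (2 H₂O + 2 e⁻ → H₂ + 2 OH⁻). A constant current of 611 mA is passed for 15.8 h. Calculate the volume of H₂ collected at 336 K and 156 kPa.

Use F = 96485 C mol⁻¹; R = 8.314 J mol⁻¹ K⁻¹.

Q = I·t = 0.6110 A × 56880 s = 34750 C.
n(e⁻) = Q/F = 34750 / 96485 = 0.3602 mol.
2 electrons are transferred per H₂ molecule, so n(H₂) = 0.3602 / 2 = 0.1801 mol.
V = nRT/P = (0.1801 × 8.314 × 336) / (156 × 10³ Pa) = 0.00323 m³ = 3.23 L.

3.23 L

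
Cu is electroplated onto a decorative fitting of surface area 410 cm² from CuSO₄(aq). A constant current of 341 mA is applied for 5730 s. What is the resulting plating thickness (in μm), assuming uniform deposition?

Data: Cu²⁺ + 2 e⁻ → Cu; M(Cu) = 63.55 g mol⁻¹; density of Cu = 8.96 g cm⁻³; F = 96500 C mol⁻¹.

1.75 μm

Q = I·t = 0.3410 × 5730.0 = 1954 C; n(e⁻) = 0.02025 mol.
n(Cu) = n(e⁻)/2 = 0.01012 mol, so m = 0.01012 × 63.55 = 0.6434 g.
Volume = m/ρ = 0.6434 / 8.96 = 0.07181 cm³.
Thickness = V/A = 0.07181 / 410 = 1.75 × 10⁻⁴ cm = 1.75 μm.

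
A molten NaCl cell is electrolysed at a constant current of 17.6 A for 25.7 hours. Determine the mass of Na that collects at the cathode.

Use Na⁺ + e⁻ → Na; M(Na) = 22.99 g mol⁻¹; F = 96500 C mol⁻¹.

388 g

Q = I·t = 17.60 A × 92520 s = 1628000 C.
n(e⁻) = Q/F = 1628000 / 96500 = 16.87 mol.
Na⁺ + e⁻ → Na, so n(Na) = n(e⁻)/1 = 16.87 mol.
m = n·M = 16.87 × 22.99 = 388 g.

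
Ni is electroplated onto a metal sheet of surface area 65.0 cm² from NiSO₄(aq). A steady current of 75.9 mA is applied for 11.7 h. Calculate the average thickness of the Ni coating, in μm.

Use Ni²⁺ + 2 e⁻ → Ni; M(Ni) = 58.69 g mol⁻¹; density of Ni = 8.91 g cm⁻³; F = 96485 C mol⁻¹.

16.8 μm

Q = I·t = 0.07590 × 42120 = 3197 C; n(e⁻) = 0.03313 mol.
n(Ni) = n(e⁻)/2 = 0.01657 mol, so m = 0.01657 × 58.69 = 0.9723 g.
Volume = m/ρ = 0.9723 / 8.91 = 0.1091 cm³.
Thickness = V/A = 0.1091 / 65.0 = 0.00168 cm = 16.8 μm.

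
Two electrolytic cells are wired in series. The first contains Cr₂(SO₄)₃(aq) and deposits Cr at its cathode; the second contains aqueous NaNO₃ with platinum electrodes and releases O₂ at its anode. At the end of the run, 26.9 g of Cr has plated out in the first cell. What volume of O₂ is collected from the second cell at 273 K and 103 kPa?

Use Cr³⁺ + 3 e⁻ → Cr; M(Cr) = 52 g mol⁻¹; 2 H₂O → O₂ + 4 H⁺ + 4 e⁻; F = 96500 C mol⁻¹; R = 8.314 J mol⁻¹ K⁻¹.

8.55 L

n(Cr) = 26.9 / 52 = 0.5173 mol, so n(e⁻) = 3 × 0.5173 = 1.552 mol.
The cells are in series, so the same 1.552 mol of electrons passes through the second cell.
2 H₂O → O₂ + 4 H⁺ + 4 e⁻ — 4 mol e⁻ per mol O₂, so n(O₂) = 1.552/4 = 0.3880 mol.
V = nRT/P = (0.3880 × 8.314 × 273) / (103 × 10³) = 0.00855 m³ = 8.55 L.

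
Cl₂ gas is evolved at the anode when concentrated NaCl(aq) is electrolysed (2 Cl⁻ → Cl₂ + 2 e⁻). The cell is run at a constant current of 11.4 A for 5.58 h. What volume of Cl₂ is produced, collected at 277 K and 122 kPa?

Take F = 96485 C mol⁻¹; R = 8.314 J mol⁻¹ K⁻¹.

22.4 L

Q = I·t = 11.40 A × 20088 s = 229000 C.
n(e⁻) = Q/F = 229000 / 96485 = 2.373 mol.
2 electrons are transferred per Cl₂ molecule, so n(Cl₂) = 2.373 / 2 = 1.187 mol.
V = nRT/P = (1.187 × 8.314 × 277) / (122 × 10³ Pa) = 0.0224 m³ = 22.4 L.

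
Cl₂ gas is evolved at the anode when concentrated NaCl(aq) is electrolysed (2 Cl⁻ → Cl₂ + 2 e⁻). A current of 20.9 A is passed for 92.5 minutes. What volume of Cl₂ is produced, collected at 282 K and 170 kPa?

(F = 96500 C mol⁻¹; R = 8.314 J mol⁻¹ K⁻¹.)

Q = I·t = 20.90 A × 5550.0 s = 116000 C.
n(e⁻) = Q/F = 116000 / 96500 = 1.202 mol.
2 electrons are transferred per Cl₂ molecule, so n(Cl₂) = 1.202 / 2 = 0.6010 mol.
V = nRT/P = (0.6010 × 8.314 × 282) / (170 × 10³ Pa) = 0.00829 m³ = 8.29 L.

8.29 L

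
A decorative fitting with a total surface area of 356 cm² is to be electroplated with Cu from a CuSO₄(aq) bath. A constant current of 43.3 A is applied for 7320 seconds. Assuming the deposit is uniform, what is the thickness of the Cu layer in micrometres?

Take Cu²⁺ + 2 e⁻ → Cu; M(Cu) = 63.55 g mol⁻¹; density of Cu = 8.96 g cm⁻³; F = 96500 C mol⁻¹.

Q = I·t = 43.30 × 7320.0 = 317000 C; n(e⁻) = 3.285 mol.
n(Cu) = n(e⁻)/2 = 1.642 mol, so m = 1.642 × 63.55 = 104.4 g.
Volume = m/ρ = 104.4 / 8.96 = 11.65 cm³.
Thickness = V/A = 11.65 / 356 = 0.0327 cm = 327 μm.

327 μm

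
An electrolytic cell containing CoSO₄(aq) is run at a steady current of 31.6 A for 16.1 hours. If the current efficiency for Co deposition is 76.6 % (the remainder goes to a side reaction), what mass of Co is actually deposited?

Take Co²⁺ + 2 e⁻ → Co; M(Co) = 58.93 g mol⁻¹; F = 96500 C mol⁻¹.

428 g

Q = I·t = 31.60 × 57960 = 1832000 C.
n(e⁻) = 1832000/96500 = 18.98 mol; theoretically n(Co) = 18.98/2 = 9.490 mol, m_theo = 559.2 g.
At 76.6 % efficiency, m_actual = 0.766 × 559.2 = 428 g.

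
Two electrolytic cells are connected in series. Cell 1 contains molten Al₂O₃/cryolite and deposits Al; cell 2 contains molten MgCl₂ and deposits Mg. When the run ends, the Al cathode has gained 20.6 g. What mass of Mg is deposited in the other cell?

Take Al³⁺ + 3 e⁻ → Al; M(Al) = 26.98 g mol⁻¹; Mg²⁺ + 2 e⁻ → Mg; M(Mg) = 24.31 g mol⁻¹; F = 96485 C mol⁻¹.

27.8 g

n(Al) = 20.6 / 26.98 = 0.7635 mol.
Since Al³⁺ + 3 e⁻ → Al, n(e⁻) passed = 3 × 0.7635 = 2.291 mol.
Cells in series carry the same charge, so the same 2.291 mol of electrons passes through cell 2.
Mg²⁺ + 2 e⁻ → Mg, so n(Mg) = 2.291 / 2 = 1.145 mol.
m(Mg) = 1.145 × 24.31 = 27.8 g.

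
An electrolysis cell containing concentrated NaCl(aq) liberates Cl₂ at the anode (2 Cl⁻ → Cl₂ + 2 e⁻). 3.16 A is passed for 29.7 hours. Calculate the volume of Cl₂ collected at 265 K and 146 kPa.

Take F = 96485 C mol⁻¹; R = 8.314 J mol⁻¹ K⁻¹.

Q = I·t = 3.160 A × 106920 s = 337900 C.
n(e⁻) = Q/F = 337900 / 96485 = 3.502 mol.
2 electrons are transferred per Cl₂ molecule, so n(Cl₂) = 3.502 / 2 = 1.751 mol.
V = nRT/P = (1.751 × 8.314 × 265) / (146 × 10³ Pa) = 0.0264 m³ = 26.4 L.

26.4 L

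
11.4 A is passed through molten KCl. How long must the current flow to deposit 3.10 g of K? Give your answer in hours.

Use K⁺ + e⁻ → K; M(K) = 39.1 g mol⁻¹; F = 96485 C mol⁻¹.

n(K) = m/M = 3.10 / 39.1 = 0.07928 mol.
Each K atom requires 1 electron, so n(e⁻) = 1 × 0.07928 = 0.07928 mol.
Q = n(e⁻)·F = 0.07928 × 96485 = 7650 C.
t = Q/I = 7650 / 11.40 A = 671.0 s = 0.186 h.

0.186 h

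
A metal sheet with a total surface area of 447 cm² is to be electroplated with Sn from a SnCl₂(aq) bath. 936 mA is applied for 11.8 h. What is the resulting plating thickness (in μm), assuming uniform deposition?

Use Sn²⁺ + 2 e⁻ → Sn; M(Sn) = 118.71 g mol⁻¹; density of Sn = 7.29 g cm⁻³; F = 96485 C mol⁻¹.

Q = I·t = 0.9360 × 42480 = 39760 C; n(e⁻) = 0.4121 mol.
n(Sn) = n(e⁻)/2 = 0.2060 mol, so m = 0.2060 × 118.71 = 24.46 g.
Volume = m/ρ = 24.46 / 7.29 = 3.355 cm³.
Thickness = V/A = 3.355 / 447 = 0.00751 cm = 75.1 μm.

75.1 μm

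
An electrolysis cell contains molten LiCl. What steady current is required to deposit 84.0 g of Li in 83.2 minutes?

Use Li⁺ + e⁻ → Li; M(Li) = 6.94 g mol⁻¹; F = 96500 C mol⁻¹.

234 A

n(Li) = 84.0 / 6.94 = 12.10 mol.
n(e⁻) = 1 × 12.10 = 12.10 mol.
Q = n(e⁻)·F = 12.10 × 96500 = 1168000 C.
I = Q/t = 1168000 / 4992.0 s = 234 A.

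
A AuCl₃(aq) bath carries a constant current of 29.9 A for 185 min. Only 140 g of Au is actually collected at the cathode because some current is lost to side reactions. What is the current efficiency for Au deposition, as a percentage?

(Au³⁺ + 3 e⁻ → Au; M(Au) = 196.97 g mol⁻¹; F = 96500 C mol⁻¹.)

62.0 %

Q = I·t = 29.90 × 11100 = 331900 C; n(e⁻) = 331900/96500 = 3.439 mol.
Theoretical n(Au) = n(e⁻)/3 = 1.146 mol, i.e. m_theo = 1.146 × 196.97 = 225.8 g.
Efficiency = m_actual / m_theo = 140 / 225.8 = 62.0 %.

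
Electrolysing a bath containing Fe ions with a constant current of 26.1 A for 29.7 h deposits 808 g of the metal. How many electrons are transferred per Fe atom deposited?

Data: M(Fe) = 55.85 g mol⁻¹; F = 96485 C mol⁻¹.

2

Q = I·t = 26.10 A × 106920 s = 2791000 C, so n(e⁻) = 2791000/96485 = 28.92 mol.
n(Fe) deposited = 808 / 55.85 = 14.47 mol.
Electrons per atom = n(e⁻)/n(Fe) = 28.92 / 14.47 = 2.00 ≈ 2, so the ion is Fe²⁺.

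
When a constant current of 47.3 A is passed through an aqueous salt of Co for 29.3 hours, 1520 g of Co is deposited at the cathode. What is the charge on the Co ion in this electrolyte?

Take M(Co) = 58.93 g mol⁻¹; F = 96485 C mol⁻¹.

+2

Q = I·t = 47.30 A × 105480 s = 4989000 C, so n(e⁻) = 4989000/96485 = 51.71 mol.
n(Co) deposited = 1520 / 58.93 = 25.79 mol.
Electrons per atom = n(e⁻)/n(Co) = 51.71 / 25.79 = 2.00 ≈ 2, so the ion is Co²⁺.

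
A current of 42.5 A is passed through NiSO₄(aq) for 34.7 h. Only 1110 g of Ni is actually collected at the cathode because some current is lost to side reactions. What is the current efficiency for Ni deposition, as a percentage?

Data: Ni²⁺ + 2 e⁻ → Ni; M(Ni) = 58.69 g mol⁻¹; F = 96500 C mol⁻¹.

68.8 %

Q = I·t = 42.50 × 124920 = 5309000 C; n(e⁻) = 5309000/96500 = 55.02 mol.
Theoretical n(Ni) = n(e⁻)/2 = 27.51 mol, i.e. m_theo = 27.51 × 58.69 = 1614 g.
Efficiency = m_actual / m_theo = 1110 / 1614 = 68.8 %.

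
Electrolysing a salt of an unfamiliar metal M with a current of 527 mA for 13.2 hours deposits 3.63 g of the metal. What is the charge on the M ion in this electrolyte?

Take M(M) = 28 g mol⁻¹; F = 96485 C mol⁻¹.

+2

Q = I·t = 0.5270 A × 47520 s = 25040 C, so n(e⁻) = 25040/96485 = 0.2596 mol.
n(M) deposited = 3.63 / 28 = 0.1296 mol.
Electrons per atom = n(e⁻)/n(M) = 0.2596 / 0.1296 = 2.00 ≈ 2, so the ion is M²⁺.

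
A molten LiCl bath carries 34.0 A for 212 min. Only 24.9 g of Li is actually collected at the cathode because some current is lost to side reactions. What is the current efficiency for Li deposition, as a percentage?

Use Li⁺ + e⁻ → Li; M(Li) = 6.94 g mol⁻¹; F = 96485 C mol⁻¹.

Q = I·t = 34.00 × 12720 = 432500 C; n(e⁻) = 432500/96485 = 4.482 mol.
Theoretical n(Li) = n(e⁻)/1 = 4.482 mol, i.e. m_theo = 4.482 × 6.94 = 31.11 g.
Efficiency = m_actual / m_theo = 24.9 / 31.11 = 80.0 %.

80.0 %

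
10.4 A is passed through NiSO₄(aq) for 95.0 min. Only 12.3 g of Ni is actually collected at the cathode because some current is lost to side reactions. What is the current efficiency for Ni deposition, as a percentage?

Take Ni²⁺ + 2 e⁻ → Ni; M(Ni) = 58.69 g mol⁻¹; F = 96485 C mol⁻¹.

Q = I·t = 10.40 × 5700.0 = 59280 C; n(e⁻) = 59280/96485 = 0.6144 mol.
Theoretical n(Ni) = n(e⁻)/2 = 0.3072 mol, i.e. m_theo = 0.3072 × 58.69 = 18.03 g.
Efficiency = m_actual / m_theo = 12.3 / 18.03 = 68.2 %.

68.2 %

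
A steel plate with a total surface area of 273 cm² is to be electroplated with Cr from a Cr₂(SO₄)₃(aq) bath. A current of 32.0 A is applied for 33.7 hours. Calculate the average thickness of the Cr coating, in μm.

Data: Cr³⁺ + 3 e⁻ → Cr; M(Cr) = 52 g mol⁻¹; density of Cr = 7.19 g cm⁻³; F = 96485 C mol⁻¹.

Q = I·t = 32.00 × 121320 = 3882000 C; n(e⁻) = 40.24 mol.
n(Cr) = n(e⁻)/3 = 13.41 mol, so m = 13.41 × 52 = 697.4 g.
Volume = m/ρ = 697.4 / 7.19 = 97.00 cm³.
Thickness = V/A = 97.00 / 273 = 0.355 cm = 3550 μm.

3550 μm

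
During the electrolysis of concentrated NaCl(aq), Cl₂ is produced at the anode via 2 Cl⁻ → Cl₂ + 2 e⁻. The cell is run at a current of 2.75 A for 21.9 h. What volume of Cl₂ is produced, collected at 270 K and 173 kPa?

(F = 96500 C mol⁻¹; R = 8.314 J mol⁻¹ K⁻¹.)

Q = I·t = 2.750 A × 78840 s = 216800 C.
n(e⁻) = Q/F = 216800 / 96500 = 2.247 mol.
2 electrons are transferred per Cl₂ molecule, so n(Cl₂) = 2.247 / 2 = 1.123 mol.
V = nRT/P = (1.123 × 8.314 × 270) / (173 × 10³ Pa) = 0.0146 m³ = 14.6 L.

14.6 L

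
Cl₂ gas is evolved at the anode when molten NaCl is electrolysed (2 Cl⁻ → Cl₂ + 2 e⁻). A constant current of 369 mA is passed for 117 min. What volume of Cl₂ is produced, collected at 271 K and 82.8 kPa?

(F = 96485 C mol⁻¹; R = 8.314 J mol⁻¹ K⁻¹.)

Q = I·t = 0.3690 A × 7020.0 s = 2590 C.
n(e⁻) = Q/F = 2590 / 96485 = 0.02685 mol.
2 electrons are transferred per Cl₂ molecule, so n(Cl₂) = 0.02685 / 2 = 0.01342 mol.
V = nRT/P = (0.01342 × 8.314 × 271) / (82.8 × 10³ Pa) = 3.65 × 10⁻⁴ m³ = 0.365 L.

0.365 L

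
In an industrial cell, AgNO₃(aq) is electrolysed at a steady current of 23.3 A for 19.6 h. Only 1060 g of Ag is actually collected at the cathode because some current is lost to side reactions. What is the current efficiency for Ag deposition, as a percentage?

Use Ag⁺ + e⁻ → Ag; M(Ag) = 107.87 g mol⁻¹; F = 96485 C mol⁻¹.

57.7 %

Q = I·t = 23.30 × 70560 = 1644000 C; n(e⁻) = 1644000/96485 = 17.04 mol.
Theoretical n(Ag) = n(e⁻)/1 = 17.04 mol, i.e. m_theo = 17.04 × 107.87 = 1838 g.
Efficiency = m_actual / m_theo = 1060 / 1838 = 57.7 %.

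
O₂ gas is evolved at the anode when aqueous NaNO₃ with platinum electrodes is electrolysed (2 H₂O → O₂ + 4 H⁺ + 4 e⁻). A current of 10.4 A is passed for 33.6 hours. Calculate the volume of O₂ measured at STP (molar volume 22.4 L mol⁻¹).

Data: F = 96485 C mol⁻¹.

Q = I·t = 10.40 A × 120960 s = 1258000 C.
n(e⁻) = Q/F = 1258000 / 96485 = 13.04 mol.
4 electrons are transferred per O₂ molecule, so n(O₂) = 13.04 / 4 = 3.260 mol.
V = n × V_m = 3.260 × 22.4 = 73.0 L.

73.0 L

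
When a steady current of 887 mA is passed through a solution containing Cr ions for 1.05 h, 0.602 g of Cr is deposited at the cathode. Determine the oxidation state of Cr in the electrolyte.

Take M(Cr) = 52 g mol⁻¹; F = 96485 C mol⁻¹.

Q = I·t = 0.8870 A × 3780.0 s = 3353 C, so n(e⁻) = 3353/96485 = 0.03475 mol.
n(Cr) deposited = 0.602 / 52 = 0.01158 mol.
Electrons per atom = n(e⁻)/n(Cr) = 0.03475 / 0.01158 = 3.00 ≈ 3, so the ion is Cr³⁺.

+3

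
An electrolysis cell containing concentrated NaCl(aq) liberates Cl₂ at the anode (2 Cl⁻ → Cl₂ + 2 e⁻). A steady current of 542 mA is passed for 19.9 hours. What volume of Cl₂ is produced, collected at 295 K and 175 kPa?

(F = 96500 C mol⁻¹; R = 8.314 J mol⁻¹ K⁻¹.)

2.82 L

Q = I·t = 0.5420 A × 71640 s = 38830 C.
n(e⁻) = Q/F = 38830 / 96500 = 0.4024 mol.
2 electrons are transferred per Cl₂ molecule, so n(Cl₂) = 0.4024 / 2 = 0.2012 mol.
V = nRT/P = (0.2012 × 8.314 × 295) / (175 × 10³ Pa) = 0.00282 m³ = 2.82 L.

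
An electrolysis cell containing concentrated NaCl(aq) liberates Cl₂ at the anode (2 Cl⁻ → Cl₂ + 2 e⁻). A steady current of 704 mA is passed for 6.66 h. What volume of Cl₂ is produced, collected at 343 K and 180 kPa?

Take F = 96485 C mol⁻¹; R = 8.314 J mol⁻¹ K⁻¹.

1.39 L

Q = I·t = 0.7040 A × 23976 s = 16880 C.
n(e⁻) = Q/F = 16880 / 96485 = 0.1749 mol.
2 electrons are transferred per Cl₂ molecule, so n(Cl₂) = 0.1749 / 2 = 0.08747 mol.
V = nRT/P = (0.08747 × 8.314 × 343) / (180 × 10³ Pa) = 0.00139 m³ = 1.39 L.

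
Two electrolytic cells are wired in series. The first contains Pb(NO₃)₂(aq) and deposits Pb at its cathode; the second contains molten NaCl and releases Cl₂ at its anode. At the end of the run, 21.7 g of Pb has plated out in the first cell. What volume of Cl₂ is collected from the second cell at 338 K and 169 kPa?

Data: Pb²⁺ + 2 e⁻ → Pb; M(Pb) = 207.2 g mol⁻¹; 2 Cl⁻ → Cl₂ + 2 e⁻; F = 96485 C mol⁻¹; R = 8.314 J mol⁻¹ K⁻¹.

1.74 L

n(Pb) = 21.7 / 207.2 = 0.1047 mol, so n(e⁻) = 2 × 0.1047 = 0.2095 mol.
The cells are in series, so the same 0.2095 mol of electrons passes through the second cell.
2 Cl⁻ → Cl₂ + 2 e⁻ — 2 mol e⁻ per mol Cl₂, so n(Cl₂) = 0.2095/2 = 0.1047 mol.
V = nRT/P = (0.1047 × 8.314 × 338) / (169 × 10³) = 0.00174 m³ = 1.74 L.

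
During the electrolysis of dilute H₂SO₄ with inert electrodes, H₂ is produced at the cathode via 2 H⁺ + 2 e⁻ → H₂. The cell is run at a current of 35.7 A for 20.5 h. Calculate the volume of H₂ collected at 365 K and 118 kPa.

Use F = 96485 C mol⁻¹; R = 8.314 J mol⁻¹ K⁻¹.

Q = I·t = 35.70 A × 73800 s = 2635000 C.
n(e⁻) = Q/F = 2635000 / 96485 = 27.31 mol.
2 electrons are transferred per H₂ molecule, so n(H₂) = 27.31 / 2 = 13.65 mol.
V = nRT/P = (13.65 × 8.314 × 365) / (118 × 10³ Pa) = 0.351 m³ = 351 L.

351 L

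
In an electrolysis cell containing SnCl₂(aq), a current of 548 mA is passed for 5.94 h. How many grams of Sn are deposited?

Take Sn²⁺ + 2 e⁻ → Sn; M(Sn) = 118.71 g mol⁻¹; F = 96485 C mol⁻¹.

Q = I·t = 0.5480 A × 21384 s = 11720 C.
n(e⁻) = Q/F = 11720 / 96485 = 0.1215 mol.
Sn²⁺ + 2 e⁻ → Sn, so n(Sn) = n(e⁻)/2 = 0.06073 mol.
m = n·M = 0.06073 × 118.71 = 7.21 g.

7.21 g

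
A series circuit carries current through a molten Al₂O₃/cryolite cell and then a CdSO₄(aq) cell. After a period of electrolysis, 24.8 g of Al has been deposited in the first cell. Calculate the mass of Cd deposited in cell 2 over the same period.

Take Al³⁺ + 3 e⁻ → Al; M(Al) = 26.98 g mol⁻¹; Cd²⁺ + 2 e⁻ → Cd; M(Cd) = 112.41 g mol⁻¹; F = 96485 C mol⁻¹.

n(Al) = 24.8 / 26.98 = 0.9192 mol.
Since Al³⁺ + 3 e⁻ → Al, n(e⁻) passed = 3 × 0.9192 = 2.758 mol.
Cells in series carry the same charge, so the same 2.758 mol of electrons passes through cell 2.
Cd²⁺ + 2 e⁻ → Cd, so n(Cd) = 2.758 / 2 = 1.379 mol.
m(Cd) = 1.379 × 112.41 = 155 g.

155 g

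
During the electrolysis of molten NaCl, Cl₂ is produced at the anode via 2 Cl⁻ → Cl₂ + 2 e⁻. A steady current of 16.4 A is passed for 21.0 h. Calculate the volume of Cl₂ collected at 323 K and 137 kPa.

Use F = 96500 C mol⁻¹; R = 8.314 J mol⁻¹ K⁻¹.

126 L

Q = I·t = 16.40 A × 75600 s = 1240000 C.
n(e⁻) = Q/F = 1240000 / 96500 = 12.85 mol.
2 electrons are transferred per Cl₂ molecule, so n(Cl₂) = 12.85 / 2 = 6.424 mol.
V = nRT/P = (6.424 × 8.314 × 323) / (137 × 10³ Pa) = 0.126 m³ = 126 L.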